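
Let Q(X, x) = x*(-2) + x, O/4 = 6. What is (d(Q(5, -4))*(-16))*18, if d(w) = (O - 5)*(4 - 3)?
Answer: -5472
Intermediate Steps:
O = 24 (O = 4*6 = 24)
Q(X, x) = -x (Q(X, x) = -2*x + x = -x)
d(w) = 19 (d(w) = (24 - 5)*(4 - 3) = 19*1 = 19)
(d(Q(5, -4))*(-16))*18 = (19*(-16))*18 = -304*18 = -5472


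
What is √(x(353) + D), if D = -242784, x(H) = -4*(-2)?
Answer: 2*I*√60694 ≈ 492.72*I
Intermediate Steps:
x(H) = 8
√(x(353) + D) = √(8 - 242784) = √(-242776) = 2*I*√60694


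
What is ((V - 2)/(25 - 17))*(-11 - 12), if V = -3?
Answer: 115/8 ≈ 14.375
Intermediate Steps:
((V - 2)/(25 - 17))*(-11 - 12) = ((-3 - 2)/(25 - 17))*(-11 - 12) = -5/8*(-23) = 115/8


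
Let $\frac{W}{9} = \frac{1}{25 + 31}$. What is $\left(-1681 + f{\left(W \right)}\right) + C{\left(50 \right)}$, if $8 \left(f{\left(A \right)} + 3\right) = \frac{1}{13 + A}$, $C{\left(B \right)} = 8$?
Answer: $- \frac{1235205}{737} \approx -1676.0$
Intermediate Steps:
$W = \frac{9}{56}$ ($W = \frac{9}{25 + 31} = \frac{9}{56} \approx 0.16071$)
$f{\left(A \right)} = -3 + \frac{1}{8 \left(13 + A\right)}$
$\left(-1681 + f{\left(W \right)}\right) + C{\left(50 \right)} = \left(-1681 + \frac{-311 - \frac{27}{7}}{8 \left(13 + \frac{9}{56}\right)}\right) + 8 = \left(-1681 + \frac{-311 - \frac{27}{7}}{8 \cdot \frac{737}{56}}\right) + 8 = \left(-1681 + \frac{1}{8} \cdot \frac{56}{737} \left(- \frac{2204}{7}\right)\right) + 8 = \left(-1681 - \frac{2204}{737}\right) + 8 = - \frac{1241101}{737} + 8 = - \frac{1235205}{737}$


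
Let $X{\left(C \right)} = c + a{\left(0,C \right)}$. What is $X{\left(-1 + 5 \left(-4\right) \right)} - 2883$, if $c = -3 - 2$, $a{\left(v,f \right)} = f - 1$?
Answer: $-2910$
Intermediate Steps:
$a{\left(v,f \right)} = -1 + f$
$c = -5$ ($c = -3 - 2 = -5$)
$X{\left(C \right)} = -6 + C$ ($X{\left(C \right)} = -5 + \left(-1 + C\right) = -6 + C$)
$X{\left(-1 + 5 \left(-4\right) \right)} - 2883 = \left(-6 + \left(-1 + 5 \left(-4\right)\right)\right) - 2883 = \left(-6 - 21\right) - 2883 = -27 - 2883 = -2910$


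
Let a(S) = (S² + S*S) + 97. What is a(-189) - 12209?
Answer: 59330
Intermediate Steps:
a(S) = 97 + 2*S² (a(S) = (S² + S²) + 97 = 2*S² + 97 = 97 + 2*S²)
a(-189) - 12209 = (97 + 2*(-189)²) - 12209 = (97 + 2*35721) - 12209 = (97 + 71442) - 12209 = 71539 - 12209 = 59330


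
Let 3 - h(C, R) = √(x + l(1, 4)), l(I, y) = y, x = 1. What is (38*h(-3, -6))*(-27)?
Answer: -3078 + 1026*√5 ≈ -783.79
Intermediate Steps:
h(C, R) = 3 - √5 (h(C, R) = 3 - √(1 + 4) = 3 - √5)
(38*h(-3, -6))*(-27) = (38*(3 - √5))*(-27) = (114 - 38*√5)*(-27) = -3078 + 1026*√5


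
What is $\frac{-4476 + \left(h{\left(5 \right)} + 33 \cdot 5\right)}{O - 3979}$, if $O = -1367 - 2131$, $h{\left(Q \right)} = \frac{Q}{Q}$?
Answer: $\frac{4310}{7477} \approx 0.57643$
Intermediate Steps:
$h{\left(Q \right)} = 1$
$O = -3498$
$\frac{-4476 + \left(h{\left(5 \right)} + 33 \cdot 5\right)}{O - 3979} = \frac{-4476 + \left(1 + 33 \cdot 5\right)}{-3498 - 3979} = \frac{-4476 + \left(1 + 165\right)}{-7477} = \left(-4476 + 166\right) \left(- \frac{1}{7477}\right) = \left(-4310\right) \left(- \frac{1}{7477}\right) = \frac{4310}{7477}$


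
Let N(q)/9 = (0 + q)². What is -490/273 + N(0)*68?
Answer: -70/39 ≈ -1.7949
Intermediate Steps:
N(q) = 9*q² (N(q) = 9*(0 + q)² = 9*q²)
-490/273 + N(0)*68 = -490/273 + (9*0²)*68 = -490*1/273 + (9*0)*68 = -70/39 + 0*68 = -70/39 + 0 = -70/39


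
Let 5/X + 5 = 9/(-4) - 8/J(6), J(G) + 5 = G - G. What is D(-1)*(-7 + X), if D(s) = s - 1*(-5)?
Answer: -3564/113 ≈ -31.540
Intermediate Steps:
J(G) = -5 (J(G) = -5 + (G - G) = -5 + 0 = -5)
D(s) = 5 + s (D(s) = s + 5 = 5 + s)
X = -100/113 (X = 5/(-5 + (9/(-4) - 8/(-5))) = 5/(-5 + (9*(-¼) - 8*(-⅕))) = 5/(-5 + (-9/4 + 8/5)) = 5/(-5 - 13/20) = 5/(-113/20) = 5*(-20/113) = -100/113 ≈ -0.88496)
D(-1)*(-7 + X) = (5 - 1)*(-7 - 100/113) = 4*(-891/113) = -3564/113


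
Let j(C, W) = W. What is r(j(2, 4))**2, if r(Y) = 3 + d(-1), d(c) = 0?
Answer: 9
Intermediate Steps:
r(Y) = 3 (r(Y) = 3 + 0 = 3)
r(j(2, 4))**2 = 3**2 = 9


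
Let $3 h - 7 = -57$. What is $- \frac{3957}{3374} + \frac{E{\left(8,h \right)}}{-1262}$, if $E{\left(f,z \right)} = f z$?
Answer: $- \frac{6815801}{6386982} \approx -1.0671$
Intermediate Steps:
$h = - \frac{50}{3}$ ($h = \frac{7}{3} + \frac{1}{3} \left(-57\right) = \frac{7}{3} - 19 = - \frac{50}{3} \approx -16.667$)
$- \frac{3957}{3374} + \frac{E{\left(8,h \right)}}{-1262} = - \frac{3957}{3374} + \frac{8 \left(- \frac{50}{3}\right)}{-1262} = \left(-3957\right) \frac{1}{3374} - - \frac{200}{1893} = - \frac{3957}{3374} + \frac{200}{1893} = - \frac{6815801}{6386982}$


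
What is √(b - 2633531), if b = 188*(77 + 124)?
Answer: I*√2595743 ≈ 1611.1*I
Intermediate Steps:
b = 37788 (b = 188*201 = 37788)
√(b - 2633531) = √(37788 - 2633531) = √(-2595743) = I*√2595743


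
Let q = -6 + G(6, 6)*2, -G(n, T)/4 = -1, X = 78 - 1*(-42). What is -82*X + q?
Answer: -9838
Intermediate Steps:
X = 120 (X = 78 + 42 = 120)
G(n, T) = 4 (G(n, T) = -4*(-1) = 4)
q = 2 (q = -6 + 4*2 = -6 + 8 = 2)
-82*X + q = -82*120 + 2 = -9840 + 2 = -9838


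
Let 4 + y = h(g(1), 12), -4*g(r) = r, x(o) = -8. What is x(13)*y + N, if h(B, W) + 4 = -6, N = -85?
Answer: 27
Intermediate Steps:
g(r) = -r/4
h(B, W) = -10 (h(B, W) = -4 - 6 = -10)
y = -14 (y = -4 - 10 = -14)
x(13)*y + N = -8*(-14) - 85 = 112 - 85 = 27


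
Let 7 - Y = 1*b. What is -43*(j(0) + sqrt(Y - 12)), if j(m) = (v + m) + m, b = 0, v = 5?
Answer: -215 - 43*I*sqrt(5) ≈ -215.0 - 96.151*I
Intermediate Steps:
j(m) = 5 + 2*m (j(m) = (5 + m) + m = 5 + 2*m)
Y = 7 (Y = 7 - 0 = 7 - 1*0 = 7 + 0 = 7)
-43*(j(0) + sqrt(Y - 12)) = -43*((5 + 2*0) + sqrt(7 - 12)) = -43*((5 + 0) + sqrt(-5)) = -43*(5 + I*sqrt(5)) = -215 - 43*I*sqrt(5)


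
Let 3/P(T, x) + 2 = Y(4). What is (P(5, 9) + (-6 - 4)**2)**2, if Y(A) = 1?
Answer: 9409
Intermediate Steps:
P(T, x) = -3 (P(T, x) = 3/(-2 + 1) = 3/(-1) = 3*(-1) = -3)
(P(5, 9) + (-6 - 4)**2)**2 = (-3 + (-6 - 4)**2)**2 = (-3 + (-10)**2)**2 = (-3 + 100)**2 = 97**2 = 9409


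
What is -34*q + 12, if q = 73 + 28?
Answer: -3422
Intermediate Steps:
q = 101
-34*q + 12 = -34*101 + 12 = -3434 + 12 = -3422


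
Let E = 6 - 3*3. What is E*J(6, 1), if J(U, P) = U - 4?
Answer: -6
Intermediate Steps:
J(U, P) = -4 + U
E = -3 (E = 6 - 9 = -3)
E*J(6, 1) = -3*(-4 + 6) = -3*2 = -6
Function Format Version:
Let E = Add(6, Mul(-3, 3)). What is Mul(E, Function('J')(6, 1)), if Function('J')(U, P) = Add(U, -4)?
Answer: -6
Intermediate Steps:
Function('J')(U, P) = Add(-4, U)
E = -3 (E = Add(6, -9) = -3)
Mul(E, Function('J')(6, 1)) = Mul(-3, Add(-4, 6)) = Mul(-3, 2) = -6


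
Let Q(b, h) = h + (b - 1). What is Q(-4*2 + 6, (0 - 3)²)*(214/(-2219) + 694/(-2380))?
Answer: -439137/188615 ≈ -2.3282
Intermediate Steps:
Q(b, h) = -1 + b + h (Q(b, h) = h + (-1 + b) = -1 + b + h)
Q(-4*2 + 6, (0 - 3)²)*(214/(-2219) + 694/(-2380)) = (-1 + (-4*2 + 6) + (0 - 3)²)*(214/(-2219) + 694/(-2380)) = (-1 + (-8 + 6) + (-3)²)*(214*(-1/2219) + 694*(-1/2380)) = (-1 - 2 + 9)*(-214/2219 - 347/1190) = 6*(-146379/377230) = -439137/188615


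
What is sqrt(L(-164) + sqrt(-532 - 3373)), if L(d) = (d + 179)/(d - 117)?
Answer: sqrt(-4215 + 78961*I*sqrt(3905))/281 ≈ 5.5873 + 5.5921*I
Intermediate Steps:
L(d) = (179 + d)/(-117 + d)
sqrt(L(-164) + sqrt(-532 - 3373)) = sqrt((179 - 164)/(-117 - 164) + sqrt(-532 - 3373)) = sqrt(15/(-281) + sqrt(-3905)) = sqrt(-1/281*15 + I*sqrt(3905)) = sqrt(-15/281 + I*sqrt(3905))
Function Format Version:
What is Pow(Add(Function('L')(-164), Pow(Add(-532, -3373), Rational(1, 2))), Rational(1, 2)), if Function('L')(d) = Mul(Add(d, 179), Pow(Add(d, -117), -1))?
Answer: Mul(Rational(1, 281), Pow(Add(-4215, Mul(78961, I, Pow(3905, Rational(1, 2)))), Rational(1, 2))) ≈ Add(5.5873, Mul(5.5921, I))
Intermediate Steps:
Function('L')(d) = Mul(Pow(Add(-117, d), -1), Add(179, d)) (Function('L')(d) = Mul(Add(179, d), Pow(Add(-117, d), -1)) = Mul(Pow(Add(-117, d), -1), Add(179, d)))
Pow(Add(Function('L')(-164), Pow(Add(-532, -3373), Rational(1, 2))), Rational(1, 2)) = Pow(Add(Mul(Pow(Add(-117, -164), -1), Add(179, -164)), Pow(Add(-532, -3373), Rational(1, 2))), Rational(1, 2)) = Pow(Add(Mul(Pow(-281, -1), 15), Pow(-3905, Rational(1, 2))), Rational(1, 2)) = Pow(Add(Mul(Rational(-1, 281), 15), Mul(I, Pow(3905, Rational(1, 2)))), Rational(1, 2)) = Pow(Add(Rational(-15, 281), Mul(I, Pow(3905, Rational(1, 2)))), Rational(1, 2))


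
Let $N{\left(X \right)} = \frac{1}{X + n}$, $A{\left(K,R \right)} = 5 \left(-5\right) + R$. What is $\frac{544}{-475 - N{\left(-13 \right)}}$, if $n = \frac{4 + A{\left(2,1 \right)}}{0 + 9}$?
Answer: $- \frac{37264}{32533} \approx -1.1454$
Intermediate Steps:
$A{\left(K,R \right)} = -25 + R$
$n = - \frac{20}{9}$ ($n = \frac{4 + \left(-25 + 1\right)}{0 + 9} = \frac{4 - 24}{9} = \left(-20\right) \frac{1}{9} = - \frac{20}{9} \approx -2.2222$)
$N{\left(X \right)} = \frac{1}{- \frac{20}{9} + X}$ ($N{\left(X \right)} = \frac{1}{X - \frac{20}{9}} = \frac{1}{- \frac{20}{9} + X}$)
$\frac{544}{-475 - N{\left(-13 \right)}} = \frac{544}{-475 - \frac{9}{-20 + 9 \left(-13\right)}} = \frac{544}{-475 - \frac{9}{-20 - 117}} = \frac{544}{-475 - \frac{9}{-137}} = \frac{544}{-475 - 9 \left(- \frac{1}{137}\right)} = \frac{544}{-475 - - \frac{9}{137}} = \frac{544}{-475 + \frac{9}{137}} = \frac{544}{- \frac{65066}{137}} = 544 \left(- \frac{137}{65066}\right) = - \frac{37264}{32533}$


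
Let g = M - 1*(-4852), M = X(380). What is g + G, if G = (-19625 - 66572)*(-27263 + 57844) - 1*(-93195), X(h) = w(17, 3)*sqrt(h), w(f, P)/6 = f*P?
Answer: -2635892410 + 612*sqrt(95) ≈ -2.6359e+9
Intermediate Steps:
w(f, P) = 6*P*f (w(f, P) = 6*(f*P) = 6*(P*f) = 6*P*f)
X(h) = 306*sqrt(h) (X(h) = (6*3*17)*sqrt(h) = 306*sqrt(h))
M = 612*sqrt(95) (M = 306*sqrt(380) = 306*(2*sqrt(95)) = 612*sqrt(95) ≈ 5965.0)
g = 4852 + 612*sqrt(95) (g = 612*sqrt(95) - 1*(-4852) = 612*sqrt(95) + 4852 = 4852 + 612*sqrt(95) ≈ 10817.)
G = -2635897262 (G = -86197*30581 + 93195 = -2635990457 + 93195 = -2635897262)
g + G = (4852 + 612*sqrt(95)) - 2635897262 = -2635892410 + 612*sqrt(95)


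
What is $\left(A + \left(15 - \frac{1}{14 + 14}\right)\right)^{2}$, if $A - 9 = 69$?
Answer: $\frac{6775609}{784} \approx 8642.4$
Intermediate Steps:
$A = 78$ ($A = 9 + 69 = 78$)
$\left(A + \left(15 - \frac{1}{14 + 14}\right)\right)^{2} = \left(78 + \left(15 - \frac{1}{14 + 14}\right)\right)^{2} = \left(78 + \left(15 - \frac{1}{28}\right)\right)^{2} = \left(78 + \frac{419}{28}\right)^{2} = \left(\frac{2603}{28}\right)^{2} = \frac{6775609}{784}$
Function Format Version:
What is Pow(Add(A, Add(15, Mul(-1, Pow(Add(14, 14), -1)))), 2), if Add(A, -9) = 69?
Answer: Rational(6775609, 784) ≈ 8642.4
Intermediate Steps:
A = 78 (A = Add(9, 69) = 78)
Pow(Add(A, Add(15, Mul(-1, Pow(Add(14, 14), -1)))), 2) = Pow(Add(78, Add(15, Mul(-1, Pow(Add(14, 14), -1)))), 2) = Pow(Add(78, Add(15, Mul(-1, Pow(28, -1)))), 2) = Pow(Add(78, Add(15, Mul(-1, Rational(1, 28)))), 2) = Pow(Add(78, Add(15, Rational(-1, 28))), 2) = Pow(Add(78, Rational(419, 28)), 2) = Pow(Rational(2603, 28), 2) = Rational(6775609, 784)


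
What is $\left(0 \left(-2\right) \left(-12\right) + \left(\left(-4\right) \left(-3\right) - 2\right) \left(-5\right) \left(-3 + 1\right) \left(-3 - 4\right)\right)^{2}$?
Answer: $490000$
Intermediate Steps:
$\left(0 \left(-2\right) \left(-12\right) + \left(\left(-4\right) \left(-3\right) - 2\right) \left(-5\right) \left(-3 + 1\right) \left(-3 - 4\right)\right)^{2} = \left(0 \left(-12\right) + \left(12 - 2\right) \left(-5\right) \left(\left(-2\right) \left(-7\right)\right)\right)^{2} = \left(0 + 10 \left(-5\right) 14\right)^{2} = \left(0 - 700\right)^{2} = \left(-700\right)^{2} = 490000$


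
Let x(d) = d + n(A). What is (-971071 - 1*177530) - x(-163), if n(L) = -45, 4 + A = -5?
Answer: -1148393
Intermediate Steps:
A = -9 (A = -4 - 5 = -9)
x(d) = -45 + d (x(d) = d - 45 = -45 + d)
(-971071 - 1*177530) - x(-163) = (-971071 - 1*177530) - (-45 - 163) = (-971071 - 177530) - 1*(-208) = -1148601 + 208 = -1148393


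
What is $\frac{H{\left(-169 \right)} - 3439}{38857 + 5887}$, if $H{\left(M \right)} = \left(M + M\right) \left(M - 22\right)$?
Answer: $\frac{61119}{44744} \approx 1.366$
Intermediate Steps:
$H{\left(M \right)} = 2 M \left(-22 + M\right)$
$\frac{H{\left(-169 \right)} - 3439}{38857 + 5887} = \frac{2 \left(-169\right) \left(-22 - 169\right) - 3439}{38857 + 5887} = \frac{2 \left(-169\right) \left(-191\right) - 3439}{44744} = \left(64558 - 3439\right) \frac{1}{44744} = 61119 \cdot \frac{1}{44744} = \frac{61119}{44744}$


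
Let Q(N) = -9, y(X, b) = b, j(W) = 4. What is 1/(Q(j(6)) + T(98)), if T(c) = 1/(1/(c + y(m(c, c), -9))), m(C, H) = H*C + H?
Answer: 1/80 ≈ 0.012500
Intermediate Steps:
m(C, H) = H + C*H (m(C, H) = C*H + H = H + C*H)
T(c) = -9 + c (T(c) = 1/(1/(c - 9)) = 1/(1/(-9 + c)) = -9 + c)
1/(Q(j(6)) + T(98)) = 1/(-9 + (-9 + 98)) = 1/(-9 + 89) = 1/80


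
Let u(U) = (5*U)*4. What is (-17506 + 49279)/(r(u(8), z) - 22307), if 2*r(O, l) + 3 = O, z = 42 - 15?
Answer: -3026/2117 ≈ -1.4294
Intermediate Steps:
z = 27
u(U) = 20*U
r(O, l) = -3/2 + O/2
(-17506 + 49279)/(r(u(8), z) - 22307) = (-17506 + 49279)/((-3/2 + (20*8)/2) - 22307) = 31773/((-3/2 + (½)*160) - 22307) = 31773/((-3/2 + 80) - 22307) = 31773/(157/2 - 22307) = 31773/(-44457/2) = 31773*(-2/44457) = -3026/2117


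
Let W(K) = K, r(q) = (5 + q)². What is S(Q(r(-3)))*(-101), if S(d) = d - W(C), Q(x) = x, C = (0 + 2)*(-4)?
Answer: -1212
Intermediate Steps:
C = -8 (C = 2*(-4) = -8)
S(d) = 8 + d (S(d) = d - 1*(-8) = d + 8 = 8 + d)
S(Q(r(-3)))*(-101) = (8 + (5 - 3)²)*(-101) = (8 + 2²)*(-101) = (8 + 4)*(-101) = 12*(-101) = -1212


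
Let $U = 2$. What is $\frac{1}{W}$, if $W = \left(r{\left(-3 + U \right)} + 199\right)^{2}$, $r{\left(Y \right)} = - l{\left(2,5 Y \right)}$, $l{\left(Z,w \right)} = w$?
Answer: $\frac{1}{41616} \approx 2.4029 \cdot 10^{-5}$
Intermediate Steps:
$r{\left(Y \right)} = - 5 Y$
$W = 41616$ ($W = \left(- 5 \left(-3 + 2\right) + 199\right)^{2} = \left(\left(-5\right) \left(-1\right) + 199\right)^{2} = \left(5 + 199\right)^{2} = 204^{2} = 41616$)
$\frac{1}{W} = \frac{1}{41616}$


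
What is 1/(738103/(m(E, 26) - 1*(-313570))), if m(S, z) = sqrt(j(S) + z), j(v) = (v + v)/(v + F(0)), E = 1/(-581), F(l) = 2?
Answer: 313570/738103 + 14*sqrt(19866)/285645861 ≈ 0.42484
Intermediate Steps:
E = -1/581 ≈ -0.0017212
j(v) = 2*v/(2 + v) (j(v) = (v + v)/(v + 2) = (2*v)/(2 + v) = 2*v/(2 + v))
m(S, z) = sqrt(z + 2*S/(2 + S)) (m(S, z) = sqrt(2*S/(2 + S) + z) = sqrt(z + 2*S/(2 + S)))
1/(738103/(m(E, 26) - 1*(-313570))) = 1/(738103/(sqrt((2*(-1/581) + 26*(2 - 1/581))/(2 - 1/581)) - 1*(-313570))) = 1/(738103/(sqrt((-2/581 + 26*(1161/581))/(1161/581)) + 313570)) = 1/(738103/(sqrt(581*(-2/581 + 30186/581)/1161) + 313570)) = 1/(738103/(sqrt((581/1161)*(4312/83)) + 313570)) = 1/(738103/(sqrt(30184/1161) + 313570)) = 1/(738103/(14*sqrt(19866)/387 + 313570)) = 1/(738103/(313570 + 14*sqrt(19866)/387)) = 313570/738103 + 14*sqrt(19866)/285645861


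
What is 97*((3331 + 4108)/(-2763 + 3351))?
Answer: 721583/588 ≈ 1227.2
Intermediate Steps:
97*((3331 + 4108)/(-2763 + 3351)) = 97*(7439/588) = 721583/588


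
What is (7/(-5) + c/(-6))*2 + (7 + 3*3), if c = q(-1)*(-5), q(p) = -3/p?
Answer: 91/5 ≈ 18.200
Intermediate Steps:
c = -15 (c = -3/(-1)*(-5) = -3*(-1)*(-5) = 3*(-5) = -15)
(7/(-5) + c/(-6))*2 + (7 + 3*3) = (7/(-5) - 15/(-6))*2 + (7 + 3*3) = (7*(-1/5) - 15*(-1/6))*2 + (7 + 9) = (-7/5 + 5/2)*2 + 16 = (11/10)*2 + 16 = 11/5 + 16 = 91/5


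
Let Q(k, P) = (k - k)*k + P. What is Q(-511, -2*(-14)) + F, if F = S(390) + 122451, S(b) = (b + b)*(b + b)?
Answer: 730879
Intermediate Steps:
S(b) = 4*b**2 (S(b) = (2*b)*(2*b) = 4*b**2)
F = 730851 (F = 4*390**2 + 122451 = 4*152100 + 122451 = 608400 + 122451 = 730851)
Q(k, P) = P (Q(k, P) = 0*k + P = 0 + P = P)
Q(-511, -2*(-14)) + F = -2*(-14) + 730851 = 28 + 730851 = 730879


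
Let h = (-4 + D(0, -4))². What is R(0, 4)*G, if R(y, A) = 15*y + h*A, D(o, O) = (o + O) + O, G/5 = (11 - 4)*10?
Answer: 201600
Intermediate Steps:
G = 350 (G = 5*((11 - 4)*10) = 5*(7*10) = 5*70 = 350)
D(o, O) = o + 2*O (D(o, O) = (O + o) + O = o + 2*O)
h = 144 (h = (-4 + (0 + 2*(-4)))² = (-4 + (0 - 8))² = (-4 - 8)² = (-12)² = 144)
R(y, A) = 15*y + 144*A
R(0, 4)*G = (15*0 + 144*4)*350 = (0 + 576)*350 = 576*350 = 201600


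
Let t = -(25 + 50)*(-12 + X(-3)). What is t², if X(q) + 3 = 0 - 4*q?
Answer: 50625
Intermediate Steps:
X(q) = -3 - 4*q (X(q) = -3 + (0 - 4*q) = -3 - 4*q)
t = 225 (t = -(25 + 50)*(-12 + (-3 - 4*(-3))) = -75*(-12 + (-3 + 12)) = -75*(-12 + 9) = -75*(-3) = -1*(-225) = 225)
t² = 225² = 50625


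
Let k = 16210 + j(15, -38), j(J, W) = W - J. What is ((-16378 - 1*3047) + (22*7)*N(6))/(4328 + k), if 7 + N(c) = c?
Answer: -19579/20485 ≈ -0.95577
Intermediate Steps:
N(c) = -7 + c
k = 16157 (k = 16210 + (-38 - 1*15) = 16210 + (-38 - 15) = 16210 - 53 = 16157)
((-16378 - 1*3047) + (22*7)*N(6))/(4328 + k) = ((-16378 - 1*3047) + (22*7)*(-7 + 6))/(4328 + 16157) = ((-16378 - 3047) + 154*(-1))/20485 = (-19425 - 154)*(1/20485) = -19579*1/20485 = -19579/20485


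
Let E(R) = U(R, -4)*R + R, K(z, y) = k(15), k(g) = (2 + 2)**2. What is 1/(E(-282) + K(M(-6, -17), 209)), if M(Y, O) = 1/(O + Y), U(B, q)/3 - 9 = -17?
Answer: 1/6502 ≈ 0.00015380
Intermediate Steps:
U(B, q) = -24 (U(B, q) = 27 + 3*(-17) = 27 - 51 = -24)
k(g) = 16 (k(g) = 4**2 = 16)
K(z, y) = 16
E(R) = -23*R (E(R) = -24*R + R = -23*R)
1/(E(-282) + K(M(-6, -17), 209)) = 1/(-23*(-282) + 16) = 1/(6486 + 16) = 1/6502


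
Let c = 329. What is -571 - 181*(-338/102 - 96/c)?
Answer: 1369148/16779 ≈ 81.599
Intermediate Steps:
-571 - 181*(-338/102 - 96/c) = -571 - 181*(-338/102 - 96/329) = -571 - 181*(-338*1/102 - 96*1/329) = -571 - 181*(-169/51 - 96/329) = -571 - 181*(-60497/16779) = -571 + 10949957/16779 = 1369148/16779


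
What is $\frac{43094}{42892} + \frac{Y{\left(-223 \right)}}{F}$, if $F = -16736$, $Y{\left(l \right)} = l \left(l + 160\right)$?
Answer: $\frac{29657869}{179460128} \approx 0.16526$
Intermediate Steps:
$Y{\left(l \right)} = l \left(160 + l\right)$
$\frac{43094}{42892} + \frac{Y{\left(-223 \right)}}{F} = \frac{43094}{42892} + \frac{\left(-223\right) \left(160 - 223\right)}{-16736} = 43094 \cdot \frac{1}{42892} + \left(-223\right) \left(-63\right) \left(- \frac{1}{16736}\right) = \frac{21547}{21446} + 14049 \left(- \frac{1}{16736}\right) = \frac{21547}{21446} - \frac{14049}{16736} = \frac{29657869}{179460128}$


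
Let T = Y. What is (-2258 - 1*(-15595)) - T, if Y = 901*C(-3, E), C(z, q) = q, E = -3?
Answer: 16040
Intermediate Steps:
Y = -2703 (Y = 901*(-3) = -2703)
T = -2703
(-2258 - 1*(-15595)) - T = (-2258 - 1*(-15595)) - 1*(-2703) = (-2258 + 15595) + 2703 = 13337 + 2703 = 16040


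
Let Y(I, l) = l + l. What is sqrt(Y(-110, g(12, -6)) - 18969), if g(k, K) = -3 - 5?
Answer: I*sqrt(18985) ≈ 137.79*I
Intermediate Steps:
g(k, K) = -8
Y(I, l) = 2*l
sqrt(Y(-110, g(12, -6)) - 18969) = sqrt(2*(-8) - 18969) = sqrt(-16 - 18969) = sqrt(-18985) = I*sqrt(18985)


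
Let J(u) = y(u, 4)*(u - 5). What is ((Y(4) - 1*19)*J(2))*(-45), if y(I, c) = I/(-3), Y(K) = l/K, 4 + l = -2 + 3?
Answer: 3555/2 ≈ 1777.5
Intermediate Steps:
l = -3 (l = -4 + (-2 + 3) = -4 + 1 = -3)
Y(K) = -3/K
y(I, c) = -I/3 (y(I, c) = I*(-⅓) = -I/3)
J(u) = -u*(-5 + u)/3 (J(u) = (-u/3)*(u - 5) = (-u/3)*(-5 + u) = -u*(-5 + u)/3)
((Y(4) - 1*19)*J(2))*(-45) = ((-3/4 - 1*19)*((⅓)*2*(5 - 1*2)))*(-45) = ((-3*¼ - 19)*((⅓)*2*(5 - 2)))*(-45) = ((-¾ - 19)*((⅓)*2*3))*(-45) = -79/4*2*(-45) = -79/2*(-45) = 3555/2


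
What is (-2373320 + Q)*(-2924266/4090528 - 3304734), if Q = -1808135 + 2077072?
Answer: 14223640315819287147/2045264 ≈ 6.9544e+12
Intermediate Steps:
Q = 268937
(-2373320 + Q)*(-2924266/4090528 - 3304734) = (-2373320 + 268937)*(-2924266/4090528 - 3304734) = -2104383*(-2924266*1/4090528 - 3304734) = -2104383*(-1462133/2045264 - 3304734) = -2104383*(-6759054941909/2045264) = 14223640315819287147/2045264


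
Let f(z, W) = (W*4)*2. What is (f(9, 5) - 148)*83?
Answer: -8964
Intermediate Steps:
f(z, W) = 8*W (f(z, W) = (4*W)*2 = 8*W)
(f(9, 5) - 148)*83 = (8*5 - 148)*83 = (40 - 148)*83 = -108*83 = -8964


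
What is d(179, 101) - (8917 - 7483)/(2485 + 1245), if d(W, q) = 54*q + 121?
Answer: 10396658/1865 ≈ 5574.6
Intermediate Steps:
d(W, q) = 121 + 54*q
d(179, 101) - (8917 - 7483)/(2485 + 1245) = (121 + 54*101) - (8917 - 7483)/(2485 + 1245) = (121 + 5454) - 1434/3730 = 5575 - 1434/3730 = 5575 - 1*717/1865 = 5575 - 717/1865 = 10396658/1865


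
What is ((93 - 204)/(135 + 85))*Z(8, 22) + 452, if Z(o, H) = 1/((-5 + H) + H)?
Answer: 1292683/2860 ≈ 451.99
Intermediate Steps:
Z(o, H) = 1/(-5 + 2*H)
((93 - 204)/(135 + 85))*Z(8, 22) + 452 = ((93 - 204)/(135 + 85))/(-5 + 2*22) + 452 = (-111/220)/(-5 + 44) + 452 = -111*1/220/39 + 452 = -111/220*1/39 + 452 = -37/2860 + 452 = 1292683/2860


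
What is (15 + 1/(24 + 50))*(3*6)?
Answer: 9999/37 ≈ 270.24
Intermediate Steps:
(15 + 1/(24 + 50))*(3*6) = (15 + 1/74)*18 = (1111/74)*18 = 9999/37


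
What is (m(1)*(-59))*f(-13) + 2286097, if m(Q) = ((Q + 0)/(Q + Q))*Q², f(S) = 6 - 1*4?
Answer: 2286038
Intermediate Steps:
f(S) = 2 (f(S) = 6 - 4 = 2)
m(Q) = Q²/2 (m(Q) = (Q/((2*Q)))*Q² = (Q*(1/(2*Q)))*Q² = Q²/2)
(m(1)*(-59))*f(-13) + 2286097 = (((½)*1²)*(-59))*2 + 2286097 = (((½)*1)*(-59))*2 + 2286097 = ((½)*(-59))*2 + 2286097 = -59/2*2 + 2286097 = -59 + 2286097 = 2286038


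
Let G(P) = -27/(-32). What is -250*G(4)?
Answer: -3375/16 ≈ -210.94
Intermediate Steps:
G(P) = 27/32 (G(P) = -27*(-1/32) = 27/32)
-250*G(4) = -250*27/32 = -3375/16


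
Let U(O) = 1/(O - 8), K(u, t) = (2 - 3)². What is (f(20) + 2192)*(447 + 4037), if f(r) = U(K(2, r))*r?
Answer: 68712816/7 ≈ 9.8161e+6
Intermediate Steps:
K(u, t) = 1 (K(u, t) = (-1)² = 1)
U(O) = 1/(-8 + O)
f(r) = -r/7 (f(r) = r/(-8 + 1) = r/(-7) = -r/7)
(f(20) + 2192)*(447 + 4037) = (-⅐*20 + 2192)*(447 + 4037) = (-20/7 + 2192)*4484 = (15324/7)*4484 = 68712816/7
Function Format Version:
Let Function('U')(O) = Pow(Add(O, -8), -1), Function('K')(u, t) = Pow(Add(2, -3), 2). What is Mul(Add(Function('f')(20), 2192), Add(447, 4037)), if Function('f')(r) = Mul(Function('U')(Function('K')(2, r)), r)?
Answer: Rational(68712816, 7) ≈ 9.8161e+6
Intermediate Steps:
Function('K')(u, t) = 1 (Function('K')(u, t) = Pow(-1, 2) = 1)
Function('U')(O) = Pow(Add(-8, O), -1)
Function('f')(r) = Mul(Rational(-1, 7), r) (Function('f')(r) = Mul(Pow(Add(-8, 1), -1), r) = Mul(Pow(-7, -1), r) = Mul(Rational(-1, 7), r))
Mul(Add(Function('f')(20), 2192), Add(447, 4037)) = Mul(Add(Mul(Rational(-1, 7), 20), 2192), Add(447, 4037)) = Mul(Add(Rational(-20, 7), 2192), 4484) = Mul(Rational(15324, 7), 4484) = Rational(68712816, 7)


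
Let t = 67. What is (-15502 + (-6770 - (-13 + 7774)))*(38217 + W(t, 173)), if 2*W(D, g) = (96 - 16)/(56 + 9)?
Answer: -14921265357/13 ≈ -1.1478e+9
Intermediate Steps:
W(D, g) = 8/13 (W(D, g) = ((96 - 16)/(56 + 9))/2 = (80/65)/2 = (80*(1/65))/2 = (½)*(16/13) = 8/13)
(-15502 + (-6770 - (-13 + 7774)))*(38217 + W(t, 173)) = (-15502 + (-6770 - (-13 + 7774)))*(38217 + 8/13) = (-15502 + (-6770 - 1*7761))*(496829/13) = (-15502 + (-6770 - 7761))*(496829/13) = (-15502 - 14531)*(496829/13) = -30033*496829/13 = -14921265357/13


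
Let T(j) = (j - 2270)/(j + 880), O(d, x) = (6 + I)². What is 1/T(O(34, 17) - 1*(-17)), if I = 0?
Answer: -311/739 ≈ -0.42084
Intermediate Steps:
O(d, x) = 36 (O(d, x) = (6 + 0)² = 6² = 36)
T(j) = (-2270 + j)/(880 + j)
1/T(O(34, 17) - 1*(-17)) = 1/((-2270 + (36 - 1*(-17)))/(880 + (36 - 1*(-17)))) = 1/((-2270 + (36 + 17))/(880 + (36 + 17))) = 1/((-2270 + 53)/(880 + 53)) = 1/(-2217/933) = 1/((1/933)*(-2217)) = 1/(-739/311) = -311/739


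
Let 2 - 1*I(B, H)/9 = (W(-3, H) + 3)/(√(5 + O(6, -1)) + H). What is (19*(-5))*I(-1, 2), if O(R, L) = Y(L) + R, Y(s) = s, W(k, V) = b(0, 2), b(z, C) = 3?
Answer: -3420 + 855*√10 ≈ -716.25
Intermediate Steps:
W(k, V) = 3
O(R, L) = L + R
I(B, H) = 18 - 54/(H + √10) (I(B, H) = 18 - 9*(3 + 3)/(√(5 + (-1 + 6)) + H) = 18 - 54/(√(5 + 5) + H) = 18 - 54/(√10 + H) = 18 - 54/(H + √10))
(19*(-5))*I(-1, 2) = (19*(-5))*(18*(-3 + 2 + √10)/(2 + √10)) = -1710*(-1 + √10)/(2 + √10)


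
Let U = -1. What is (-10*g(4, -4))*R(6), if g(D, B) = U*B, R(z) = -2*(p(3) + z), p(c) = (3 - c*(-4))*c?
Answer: 4080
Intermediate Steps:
p(c) = c*(3 + 4*c) (p(c) = (3 + 4*c)*c = c*(3 + 4*c))
R(z) = -90 - 2*z (R(z) = -2*(3*(3 + 4*3) + z) = -2*(3*(3 + 12) + z) = -2*(3*15 + z) = -2*(45 + z) = -90 - 2*z)
g(D, B) = -B
(-10*g(4, -4))*R(6) = (-(-10)*(-4))*(-90 - 2*6) = (-10*4)*(-90 - 12) = -40*(-102) = 4080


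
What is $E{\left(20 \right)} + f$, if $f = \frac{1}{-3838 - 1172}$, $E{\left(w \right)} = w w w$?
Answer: $\frac{40079999}{5010} \approx 8000.0$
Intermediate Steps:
$E{\left(w \right)} = w^{3}$ ($E{\left(w \right)} = w^{2} w = w^{3}$)
$f = - \frac{1}{5010}$ ($f = \frac{1}{-5010} = - \frac{1}{5010} \approx -0.0001996$)
$E{\left(20 \right)} + f = 20^{3} - \frac{1}{5010} = 8000 - \frac{1}{5010} = \frac{40079999}{5010}$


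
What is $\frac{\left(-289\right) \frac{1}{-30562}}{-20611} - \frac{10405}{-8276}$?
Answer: $\frac{3277123173973}{2606581574716} \approx 1.2572$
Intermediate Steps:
$\frac{\left(-289\right) \frac{1}{-30562}}{-20611} - \frac{10405}{-8276} = \left(-289\right) \left(- \frac{1}{30562}\right) \left(- \frac{1}{20611}\right) - - \frac{10405}{8276} = \frac{289}{30562} \left(- \frac{1}{20611}\right) + \frac{10405}{8276} = - \frac{289}{629913382} + \frac{10405}{8276} = \frac{3277123173973}{2606581574716}$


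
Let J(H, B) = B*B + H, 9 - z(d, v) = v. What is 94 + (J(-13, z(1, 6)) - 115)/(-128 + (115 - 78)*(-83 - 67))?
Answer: 31403/334 ≈ 94.021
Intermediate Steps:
z(d, v) = 9 - v
J(H, B) = H + B² (J(H, B) = B² + H = H + B²)
94 + (J(-13, z(1, 6)) - 115)/(-128 + (115 - 78)*(-83 - 67)) = 94 + ((-13 + (9 - 1*6)²) - 115)/(-128 + (115 - 78)*(-83 - 67)) = 94 + ((-13 + (9 - 6)²) - 115)/(-128 + 37*(-150)) = 94 + ((-13 + 3²) - 115)/(-128 - 5550) = 94 + ((-13 + 9) - 115)/(-5678) = 94 + (-4 - 115)*(-1/5678) = 94 - 119*(-1/5678) = 94 + 7/334 = 31403/334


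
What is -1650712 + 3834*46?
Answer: -1474348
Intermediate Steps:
-1650712 + 3834*46 = -1650712 + 176364 = -1474348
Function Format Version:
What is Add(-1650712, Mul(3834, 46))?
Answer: -1474348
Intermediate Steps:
Add(-1650712, Mul(3834, 46)) = Add(-1650712, 176364) = -1474348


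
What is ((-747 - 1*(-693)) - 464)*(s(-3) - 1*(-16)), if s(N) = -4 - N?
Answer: -7770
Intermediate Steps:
((-747 - 1*(-693)) - 464)*(s(-3) - 1*(-16)) = ((-747 - 1*(-693)) - 464)*((-4 - 1*(-3)) - 1*(-16)) = ((-747 + 693) - 464)*((-4 + 3) + 16) = (-54 - 464)*(-1 + 16) = -518*15 = -7770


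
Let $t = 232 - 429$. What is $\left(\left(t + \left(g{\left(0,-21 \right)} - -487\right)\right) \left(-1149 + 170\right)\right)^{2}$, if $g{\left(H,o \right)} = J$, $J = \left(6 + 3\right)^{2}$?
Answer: $131920777681$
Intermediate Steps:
$J = 81$ ($J = 9^{2} = 81$)
$g{\left(H,o \right)} = 81$
$t = -197$ ($t = 232 - 429 = -197$)
$\left(\left(t + \left(g{\left(0,-21 \right)} - -487\right)\right) \left(-1149 + 170\right)\right)^{2} = \left(\left(-197 + \left(81 - -487\right)\right) \left(-1149 + 170\right)\right)^{2} = \left(\left(-197 + \left(81 + 487\right)\right) \left(-979\right)\right)^{2} = \left(\left(-197 + 568\right) \left(-979\right)\right)^{2} = \left(371 \left(-979\right)\right)^{2} = \left(-363209\right)^{2} = 131920777681$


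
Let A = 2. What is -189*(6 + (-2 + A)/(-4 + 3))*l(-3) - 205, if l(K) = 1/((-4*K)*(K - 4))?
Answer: -383/2 ≈ -191.50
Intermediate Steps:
l(K) = -1/(4*K*(-4 + K)) (l(K) = 1/((-4*K)*(-4 + K)) = 1/(-4*K*(-4 + K)) = -1/(4*K*(-4 + K)))
-189*(6 + (-2 + A)/(-4 + 3))*l(-3) - 205 = -189*(6 + (-2 + 2)/(-4 + 3))*(-¼/(-3*(-4 - 3))) - 205 = -189*(6 + 0/(-1))*(-¼*(-⅓)/(-7)) - 205 = -189*(6 + 0*(-1))*(-¼*(-⅓)*(-⅐)) - 205 = -189*(6 + 0)*(-1)/84 - 205 = -1134*(-1)/84 - 205 = -189*(-1/14) - 205 = 27/2 - 205 = -383/2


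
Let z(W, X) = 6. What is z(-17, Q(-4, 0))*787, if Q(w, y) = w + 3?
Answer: 4722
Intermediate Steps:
Q(w, y) = 3 + w
z(-17, Q(-4, 0))*787 = 6*787 = 4722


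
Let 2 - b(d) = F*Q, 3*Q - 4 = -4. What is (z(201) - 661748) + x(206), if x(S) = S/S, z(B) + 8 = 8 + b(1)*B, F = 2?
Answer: -661345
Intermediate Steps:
Q = 0 (Q = 4/3 + (⅓)*(-4) = 4/3 - 4/3 = 0)
b(d) = 2 (b(d) = 2 - 2*0 = 2 - 1*0 = 2 + 0 = 2)
z(B) = 2*B (z(B) = -8 + (8 + 2*B) = 2*B)
x(S) = 1
(z(201) - 661748) + x(206) = (2*201 - 661748) + 1 = (402 - 661748) + 1 = -661346 + 1 = -661345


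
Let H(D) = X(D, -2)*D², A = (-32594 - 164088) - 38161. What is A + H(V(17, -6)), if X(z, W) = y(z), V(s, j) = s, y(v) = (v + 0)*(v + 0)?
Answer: -151322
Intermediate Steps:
y(v) = v² (y(v) = v*v = v²)
X(z, W) = z²
A = -234843 (A = -196682 - 38161 = -234843)
H(D) = D⁴ (H(D) = D²*D² = D⁴)
A + H(V(17, -6)) = -234843 + 17⁴ = -234843 + 83521 = -151322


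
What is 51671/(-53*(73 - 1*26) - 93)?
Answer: -51671/2584 ≈ -19.997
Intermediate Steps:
51671/(-53*(73 - 1*26) - 93) = 51671/(-53*(73 - 26) - 93) = 51671/(-53*47 - 93) = 51671/(-2491 - 93) = 51671/(-2584) = 51671*(-1/2584) = -51671/2584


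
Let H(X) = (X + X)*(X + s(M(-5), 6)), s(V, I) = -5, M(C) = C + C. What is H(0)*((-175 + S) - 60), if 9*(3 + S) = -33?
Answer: 0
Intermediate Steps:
S = -20/3 (S = -3 + (1/9)*(-33) = -3 - 11/3 = -20/3 ≈ -6.6667)
M(C) = 2*C
H(X) = 2*X*(-5 + X) (H(X) = (X + X)*(X - 5) = (2*X)*(-5 + X) = 2*X*(-5 + X))
H(0)*((-175 + S) - 60) = (2*0*(-5 + 0))*((-175 - 20/3) - 60) = (2*0*(-5))*(-545/3 - 60) = 0*(-725/3) = 0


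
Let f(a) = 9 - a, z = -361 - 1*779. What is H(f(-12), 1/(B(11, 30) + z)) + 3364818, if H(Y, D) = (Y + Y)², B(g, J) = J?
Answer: 3366582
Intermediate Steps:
z = -1140 (z = -361 - 779 = -1140)
H(Y, D) = 4*Y² (H(Y, D) = (2*Y)² = 4*Y²)
H(f(-12), 1/(B(11, 30) + z)) + 3364818 = 4*(9 - 1*(-12))² + 3364818 = 4*(9 + 12)² + 3364818 = 4*21² + 3364818 = 4*441 + 3364818 = 1764 + 3364818 = 3366582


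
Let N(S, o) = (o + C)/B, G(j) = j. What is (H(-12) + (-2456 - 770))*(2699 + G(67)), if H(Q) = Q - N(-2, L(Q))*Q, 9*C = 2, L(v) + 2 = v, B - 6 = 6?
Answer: -26983252/3 ≈ -8.9944e+6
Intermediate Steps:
B = 12 (B = 6 + 6 = 12)
L(v) = -2 + v
C = 2/9 (C = (⅑)*2 = 2/9 ≈ 0.22222)
N(S, o) = 1/54 + o/12 (N(S, o) = (o + 2/9)/12 = (2/9 + o)*(1/12) = 1/54 + o/12)
H(Q) = Q - Q*(-4/27 + Q/12) (H(Q) = Q - (1/54 + (-2 + Q)/12)*Q = Q - (1/54 + (-⅙ + Q/12))*Q = Q - (-4/27 + Q/12)*Q = Q - Q*(-4/27 + Q/12))
(H(-12) + (-2456 - 770))*(2699 + G(67)) = ((1/108)*(-12)*(124 - 9*(-12)) + (-2456 - 770))*(2699 + 67) = ((1/108)*(-12)*(124 + 108) - 3226)*2766 = ((1/108)*(-12)*232 - 3226)*2766 = (-232/9 - 3226)*2766 = -29266/9*2766 = -26983252/3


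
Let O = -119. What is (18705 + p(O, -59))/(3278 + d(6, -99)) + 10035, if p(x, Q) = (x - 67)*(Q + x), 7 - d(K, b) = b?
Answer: 3778917/376 ≈ 10050.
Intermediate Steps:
d(K, b) = 7 - b
p(x, Q) = (-67 + x)*(Q + x)
(18705 + p(O, -59))/(3278 + d(6, -99)) + 10035 = (18705 + ((-119)² - 67*(-59) - 67*(-119) - 59*(-119)))/(3278 + (7 - 1*(-99))) + 10035 = (18705 + (14161 + 3953 + 7973 + 7021))/(3278 + (7 + 99)) + 10035 = (18705 + 33108)/(3278 + 106) + 10035 = 51813/3384 + 10035 = 51813*(1/3384) + 10035 = 5757/376 + 10035 = 3778917/376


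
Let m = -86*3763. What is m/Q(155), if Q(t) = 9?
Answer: -323618/9 ≈ -35958.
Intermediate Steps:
m = -323618
m/Q(155) = -323618/9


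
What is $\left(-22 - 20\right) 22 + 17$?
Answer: $-907$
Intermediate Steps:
$\left(-22 - 20\right) 22 + 17 = \left(-42\right) 22 + 17 = -924 + 17 = -907$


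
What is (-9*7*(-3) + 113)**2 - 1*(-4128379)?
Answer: 4219583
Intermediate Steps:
(-9*7*(-3) + 113)**2 - 1*(-4128379) = (-63*(-3) + 113)**2 + 4128379 = (189 + 113)**2 + 4128379 = 302**2 + 4128379 = 91204 + 4128379 = 4219583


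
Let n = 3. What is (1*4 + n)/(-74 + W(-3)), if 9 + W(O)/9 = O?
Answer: -1/26 ≈ -0.038462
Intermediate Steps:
W(O) = -81 + 9*O
(1*4 + n)/(-74 + W(-3)) = (1*4 + 3)/(-74 + (-81 + 9*(-3))) = (4 + 3)/(-74 + (-81 - 27)) = 7/(-74 - 108) = 7/(-182) = 7*(-1/182) = -1/26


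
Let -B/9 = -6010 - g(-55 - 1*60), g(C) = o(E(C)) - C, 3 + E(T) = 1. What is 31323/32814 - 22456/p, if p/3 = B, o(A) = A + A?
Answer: 493309673/602563482 ≈ 0.81868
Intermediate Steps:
E(T) = -2 (E(T) = -3 + 1 = -2)
o(A) = 2*A
g(C) = -4 - C (g(C) = 2*(-2) - C = -4 - C)
B = 55089 (B = -9*(-6010 - (-4 - (-55 - 1*60))) = -9*(-6010 - (-4 - (-55 - 60))) = -9*(-6010 - (-4 - 1*(-115))) = -9*(-6010 - (-4 + 115)) = -9*(-6010 - 1*111) = -9*(-6010 - 111) = -9*(-6121) = 55089)
p = 165267 (p = 3*55089 = 165267)
31323/32814 - 22456/p = 31323/32814 - 22456/165267 = 31323*(1/32814) - 22456*1/165267 = 10441/10938 - 22456/165267 = 493309673/602563482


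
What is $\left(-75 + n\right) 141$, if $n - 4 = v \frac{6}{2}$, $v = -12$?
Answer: $-15087$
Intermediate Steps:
$n = -32$ ($n = 4 - 12 \cdot \frac{6}{2} = 4 - 12 \cdot 6 \cdot \frac{1}{2} = 4 - 36 = -32$)
$\left(-75 + n\right) 141 = \left(-75 - 32\right) 141 = \left(-107\right) 141 = -15087$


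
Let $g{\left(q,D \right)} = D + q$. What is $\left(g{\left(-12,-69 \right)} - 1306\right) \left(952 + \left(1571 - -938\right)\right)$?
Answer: $-4800407$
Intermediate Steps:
$\left(g{\left(-12,-69 \right)} - 1306\right) \left(952 + \left(1571 - -938\right)\right) = \left(\left(-69 - 12\right) - 1306\right) \left(952 + \left(1571 - -938\right)\right) = \left(-81 - 1306\right) \left(952 + \left(1571 + 938\right)\right) = - 1387 \left(952 + 2509\right) = \left(-1387\right) 3461 = -4800407$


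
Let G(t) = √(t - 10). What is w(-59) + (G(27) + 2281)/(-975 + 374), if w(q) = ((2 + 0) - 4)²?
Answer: 123/601 - √17/601 ≈ 0.19780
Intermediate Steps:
G(t) = √(-10 + t)
w(q) = 4 (w(q) = (2 - 4)² = (-2)² = 4)
w(-59) + (G(27) + 2281)/(-975 + 374) = 4 + (√(-10 + 27) + 2281)/(-975 + 374) = 4 + (√17 + 2281)/(-601) = 4 + (2281 + √17)*(-1/601) = 4 + (-2281/601 - √17/601) = 123/601 - √17/601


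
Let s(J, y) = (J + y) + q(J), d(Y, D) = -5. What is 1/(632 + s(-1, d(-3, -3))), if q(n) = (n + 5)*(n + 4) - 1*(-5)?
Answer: 1/643 ≈ 0.0015552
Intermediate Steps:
q(n) = 5 + (4 + n)*(5 + n) (q(n) = (5 + n)*(4 + n) + 5 = (4 + n)*(5 + n) + 5 = 5 + (4 + n)*(5 + n))
s(J, y) = 25 + y + J² + 10*J (s(J, y) = (J + y) + (25 + J² + 9*J) = 25 + y + J² + 10*J)
1/(632 + s(-1, d(-3, -3))) = 1/(632 + (25 - 5 + (-1)² + 10*(-1))) = 1/(632 + (25 - 5 + 1 - 10)) = 1/(632 + 11) = 1/643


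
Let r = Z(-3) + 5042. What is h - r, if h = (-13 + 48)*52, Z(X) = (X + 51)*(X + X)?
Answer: -2934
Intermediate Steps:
Z(X) = 2*X*(51 + X) (Z(X) = (51 + X)*(2*X) = 2*X*(51 + X))
r = 4754 (r = 2*(-3)*(51 - 3) + 5042 = 2*(-3)*48 + 5042 = -288 + 5042 = 4754)
h = 1820 (h = 35*52 = 1820)
h - r = 1820 - 1*4754 = 1820 - 4754 = -2934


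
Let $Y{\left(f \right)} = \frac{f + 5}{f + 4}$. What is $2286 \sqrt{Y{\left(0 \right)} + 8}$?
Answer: $1143 \sqrt{37} \approx 6952.6$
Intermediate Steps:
$Y{\left(f \right)} = \frac{5 + f}{4 + f}$
$2286 \sqrt{Y{\left(0 \right)} + 8} = 2286 \sqrt{\frac{5 + 0}{4 + 0} + 8} = 2286 \sqrt{\frac{1}{4} \cdot 5 + 8} = 2286 \sqrt{\frac{5}{4} + 8} = 2286 \sqrt{\frac{37}{4}} = 2286 \frac{\sqrt{37}}{2} = 1143 \sqrt{37}$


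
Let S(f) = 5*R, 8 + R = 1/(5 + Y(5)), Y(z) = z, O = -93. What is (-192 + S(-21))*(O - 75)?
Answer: 38892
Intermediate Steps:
R = -79/10 (R = -8 + 1/(5 + 5) = -8 + 1/10 = -79/10 ≈ -7.9000)
S(f) = -79/2 (S(f) = 5*(-79/10) = -79/2)
(-192 + S(-21))*(O - 75) = (-192 - 79/2)*(-93 - 75) = -463/2*(-168) = 38892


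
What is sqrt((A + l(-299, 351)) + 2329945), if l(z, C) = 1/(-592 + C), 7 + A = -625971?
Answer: sqrt(98968107086)/241 ≈ 1305.4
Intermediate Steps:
A = -625978 (A = -7 - 625971 = -625978)
sqrt((A + l(-299, 351)) + 2329945) = sqrt((-625978 + 1/(-592 + 351)) + 2329945) = sqrt((-625978 + 1/(-241)) + 2329945) = sqrt((-625978 - 1/241) + 2329945) = sqrt(-150860699/241 + 2329945) = sqrt(410656046/241) = sqrt(98968107086)/241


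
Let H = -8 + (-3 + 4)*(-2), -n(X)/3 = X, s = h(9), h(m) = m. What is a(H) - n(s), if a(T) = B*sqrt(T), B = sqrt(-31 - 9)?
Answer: 7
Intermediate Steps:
s = 9
n(X) = -3*X
B = 2*I*sqrt(10) (B = sqrt(-40) = 2*I*sqrt(10) ≈ 6.3246*I)
H = -10 (H = -8 + 1*(-2) = -8 - 2 = -10)
a(T) = 2*I*sqrt(10)*sqrt(T) (a(T) = (2*I*sqrt(10))*sqrt(T) = 2*I*sqrt(10)*sqrt(T))
a(H) - n(s) = 2*I*sqrt(10)*sqrt(-10) - (-3)*9 = 2*I*sqrt(10)*(I*sqrt(10)) - 1*(-27) = -20 + 27 = 7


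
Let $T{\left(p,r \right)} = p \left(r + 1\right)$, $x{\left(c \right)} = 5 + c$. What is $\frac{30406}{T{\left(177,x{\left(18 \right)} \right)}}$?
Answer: $\frac{15203}{2124} \approx 7.1577$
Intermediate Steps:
$T{\left(p,r \right)} = p \left(1 + r\right)$
$\frac{30406}{T{\left(177,x{\left(18 \right)} \right)}} = \frac{30406}{177 \left(1 + \left(5 + 18\right)\right)} = \frac{30406}{177 \left(1 + 23\right)} = \frac{30406}{177 \cdot 24} = \frac{30406}{4248} = 30406 \cdot \frac{1}{4248} = \frac{15203}{2124}$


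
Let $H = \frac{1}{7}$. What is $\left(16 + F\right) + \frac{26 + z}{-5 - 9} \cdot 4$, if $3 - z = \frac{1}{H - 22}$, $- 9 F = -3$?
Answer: $\frac{8605}{1071} \approx 8.0345$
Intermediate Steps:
$F = \frac{1}{3}$ ($F = \left(- \frac{1}{9}\right) \left(-3\right) = \frac{1}{3} \approx 0.33333$)
$H = \frac{1}{7} \approx 0.14286$
$z = \frac{466}{153}$ ($z = 3 - \frac{1}{\frac{1}{7} - 22} = 3 - \frac{1}{- \frac{153}{7}} = 3 - - \frac{7}{153} = 3 + \frac{7}{153} = \frac{466}{153} \approx 3.0458$)
$\left(16 + F\right) + \frac{26 + z}{-5 - 9} \cdot 4 = \left(16 + \frac{1}{3}\right) + \frac{26 + \frac{466}{153}}{-5 - 9} \cdot 4 = \frac{49}{3} + \frac{4444}{153 \left(-14\right)} 4 = \frac{49}{3} + \frac{4444}{153} \left(- \frac{1}{14}\right) 4 = \frac{49}{3} - \frac{8888}{1071} = \frac{8605}{1071}$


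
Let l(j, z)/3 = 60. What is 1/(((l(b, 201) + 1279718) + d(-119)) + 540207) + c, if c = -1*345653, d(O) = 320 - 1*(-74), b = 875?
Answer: -629260940846/1820499 ≈ -3.4565e+5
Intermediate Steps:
l(j, z) = 180 (l(j, z) = 3*60 = 180)
d(O) = 394 (d(O) = 320 + 74 = 394)
c = -345653
1/(((l(b, 201) + 1279718) + d(-119)) + 540207) + c = 1/(((180 + 1279718) + 394) + 540207) - 345653 = 1/((1279898 + 394) + 540207) - 345653 = 1/(1280292 + 540207) - 345653 = 1/1820499 - 345653 = -629260940846/1820499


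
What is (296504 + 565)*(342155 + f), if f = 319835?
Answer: 196656707310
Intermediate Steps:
(296504 + 565)*(342155 + f) = (296504 + 565)*(342155 + 319835) = 297069*661990 = 196656707310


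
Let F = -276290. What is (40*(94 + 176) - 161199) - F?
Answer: 125891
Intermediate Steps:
(40*(94 + 176) - 161199) - F = (40*(94 + 176) - 161199) - 1*(-276290) = (40*270 - 161199) + 276290 = (10800 - 161199) + 276290 = -150399 + 276290 = 125891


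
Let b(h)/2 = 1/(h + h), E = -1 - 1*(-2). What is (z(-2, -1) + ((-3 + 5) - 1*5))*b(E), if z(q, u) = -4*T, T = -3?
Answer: 9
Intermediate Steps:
E = 1 (E = -1 + 2 = 1)
b(h) = 1/h (b(h) = 2/(h + h) = 2/((2*h)) = 2*(1/(2*h)) = 1/h)
z(q, u) = 12 (z(q, u) = -4*(-3) = 12)
(z(-2, -1) + ((-3 + 5) - 1*5))*b(E) = (12 + ((-3 + 5) - 1*5))/1 = (12 + (2 - 5))*1 = (12 - 3)*1 = 9*1 = 9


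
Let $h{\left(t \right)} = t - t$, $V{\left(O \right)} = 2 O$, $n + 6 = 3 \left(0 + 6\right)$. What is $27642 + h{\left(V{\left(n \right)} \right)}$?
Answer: $27642$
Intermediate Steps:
$n = 12$ ($n = -6 + 3 \left(0 + 6\right) = -6 + 3 \cdot 6 = -6 + 18 = 12$)
$h{\left(t \right)} = 0$
$27642 + h{\left(V{\left(n \right)} \right)} = 27642 + 0 = 27642$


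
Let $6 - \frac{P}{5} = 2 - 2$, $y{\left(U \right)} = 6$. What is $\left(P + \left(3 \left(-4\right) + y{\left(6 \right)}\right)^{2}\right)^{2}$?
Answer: $4356$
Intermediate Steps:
$P = 30$ ($P = 30 - 5 \left(2 - 2\right) = 30 - 0 = 30 + 0 = 30$)
$\left(P + \left(3 \left(-4\right) + y{\left(6 \right)}\right)^{2}\right)^{2} = \left(30 + \left(3 \left(-4\right) + 6\right)^{2}\right)^{2} = \left(30 + \left(-12 + 6\right)^{2}\right)^{2} = \left(30 + \left(-6\right)^{2}\right)^{2} = \left(30 + 36\right)^{2} = 66^{2} = 4356$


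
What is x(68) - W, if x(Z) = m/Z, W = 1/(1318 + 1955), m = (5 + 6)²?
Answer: 395965/222564 ≈ 1.7791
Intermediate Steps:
m = 121 (m = 11² = 121)
W = 1/3273 ≈ 0.00030553
x(Z) = 121/Z
x(68) - W = 121/68 - 1*1/3273 = 121*(1/68) - 1/3273 = 121/68 - 1/3273 = 395965/222564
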